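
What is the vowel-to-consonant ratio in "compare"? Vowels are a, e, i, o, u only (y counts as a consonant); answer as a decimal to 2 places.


Word: "compare"
Vowels (a,e,i,o,u): 3
Consonants: 4
Ratio = 3/4
= 0.75


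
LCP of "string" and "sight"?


Word 1: "string"
Word 2: "sight"
Comparing from start:
  Pos 0: 's' == 's'
  Pos 1: 't' != 'i' (stop)
LCP = "s" (length 1)


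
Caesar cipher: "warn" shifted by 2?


Word: "warn"
Shift: 2
Each letter → (letter + shift) mod 26:
  'w' (22) + 2 = 24 → 'y'
  'a' (0) + 2 = 2 → 'c'
  'r' (17) + 2 = 19 → 't'
  'n' (13) + 2 = 15 → 'p'
Result = "yctp"


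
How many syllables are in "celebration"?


Word: "celebration"
Syllable breakdown: cel / e / bra / tion
Counting: 4 parts
= 4 syllables


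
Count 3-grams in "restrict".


Word: "restrict" (length 8)
Number of 3-grams = length - 3 + 1 = 8 - 3 + 1
= 6


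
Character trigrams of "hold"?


Word: "hold" (length 4)
Number of trigrams = 4 - 3 + 1 = 2
  Position 0: "hol"
  Position 1: "old"
Trigrams = "hol", "old"


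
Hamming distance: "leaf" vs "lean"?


Comparing character by character (same length = 4):
  Pos 0: 'l' vs 'l' =
  Pos 1: 'e' vs 'e' =
  Pos 2: 'a' vs 'a' =
  Pos 3: 'f' vs 'n' !=
Hamming distance = 1


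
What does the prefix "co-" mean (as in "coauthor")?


Prefix: co-
Example: coauthor = co- + author
Meaning = together


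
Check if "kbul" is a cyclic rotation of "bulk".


Word: "bulk", Candidate: "kbul"
Method: check if candidate is substring of word+word
"bulkbulk" contains "kbul"? Yes
Is rotation = Yes


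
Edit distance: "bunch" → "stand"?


Word 1: "bunch" (length 5)
Word 2: "stand" (length 5)
One optimal edit sequence (insert/delete/substitute each cost 1):
  1. substitute 'b' -> 's'  (+1)
  2. substitute 'u' -> 't'  (+1)
  3. substitute 'n' -> 'a'  (+1)
  4. substitute 'c' -> 'n'  (+1)
  5. substitute 'h' -> 'd'  (+1)
Total edit operations: 5
Edit distance = 5


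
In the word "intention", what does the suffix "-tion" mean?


Suffix: -tion
Example: intention = intend + -tion, with a spelling change
Meaning = act or process


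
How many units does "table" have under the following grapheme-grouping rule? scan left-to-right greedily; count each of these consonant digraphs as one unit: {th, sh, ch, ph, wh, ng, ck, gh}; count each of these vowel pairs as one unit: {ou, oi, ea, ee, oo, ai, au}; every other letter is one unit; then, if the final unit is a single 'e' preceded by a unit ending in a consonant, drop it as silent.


Word: "table" (5 letters)
Left-to-right scan:
  [1] 't' (letter)
  [2] 'a' (letter)
  [3] 'b' (letter)
  [4] 'l' (letter)
  [5] 'e' (letter)
Units from scan: 5
Final unit is 'e' after a consonant -> drop as silent (-1)
Sound units = 4 units


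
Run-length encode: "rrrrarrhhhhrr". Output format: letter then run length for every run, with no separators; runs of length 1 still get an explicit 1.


String: "rrrrarrhhhhrr"
Scanning for consecutive runs:
  'r' x 4
  'a' x 1
  'r' x 2
  'h' x 4
  'r' x 2
RLE = "r4a1r2h4r2"


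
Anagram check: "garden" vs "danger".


Word 1: "garden" → sorted: adegnr
Word 2: "danger" → sorted: adegnr
Same letters? adegnr == adegnr
Anagram = Yes


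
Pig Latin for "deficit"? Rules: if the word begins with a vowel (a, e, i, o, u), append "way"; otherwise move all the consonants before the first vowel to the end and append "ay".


Word: "deficit"
Starts with consonant(s) → move to end, add 'ay'
Consonant cluster: "d"
Pig Latin = "eficitday"


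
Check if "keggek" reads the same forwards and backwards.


Word: "keggek"
Reversed: "keggek"
Forward == Backward? keggek == keggek
Palindrome = Yes


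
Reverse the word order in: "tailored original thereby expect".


Original: "tailored original thereby expect"
Words (1..n): tailored | original | thereby | expect
Reversed (n..1): expect | thereby | original | tailored
Result = "expect thereby original tailored"


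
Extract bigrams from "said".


Word: "said" (length 4)
Number of bigrams = 4 - 2 + 1 = 3
  Position 0: "sa"
  Position 1: "ai"
  Position 2: "id"
Bigrams = "sa", "ai", "id"


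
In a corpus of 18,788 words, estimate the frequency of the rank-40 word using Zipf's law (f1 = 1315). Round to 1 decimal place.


Zipf's law: f(r) = f(1) / r
f(1) = 1315
f(40) = 1315 / 40
= 32.9 occurrences


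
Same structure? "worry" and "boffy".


Pattern of "worry": [0, 1, 2, 2, 3]
Pattern of "boffy": [0, 1, 2, 2, 3]
Patterns match
Same pattern = Yes


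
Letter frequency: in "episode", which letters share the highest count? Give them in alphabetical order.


Word: "episode"
Letter counts:
  'd': 1
  'e': 2
  'i': 1
  'o': 1
  'p': 1
  's': 1
Maximum count = 2
Most frequent = 'e' (2 times each)


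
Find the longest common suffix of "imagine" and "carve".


Word 1: "imagine"
Word 2: "carve"
Comparing from end:
  Pos -1: 'e' == 'e'
  Pos -2: 'n' != 'v' (stop)
LCS = "e" (length 1)


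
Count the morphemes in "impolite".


Word: "impolite"
Morphemes: im- / polite
Each morpheme carries meaning
= 2 morphemes


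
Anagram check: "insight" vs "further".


Word 1: "insight" → sorted: ghiinst
Word 2: "further" → sorted: efhrrtu
Same letters? ghiinst != efhrrtu
Anagram = No


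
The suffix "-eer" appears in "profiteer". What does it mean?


Suffix: -eer
As in: profiteer -> profit + -eer
Meaning = one who is concerned with


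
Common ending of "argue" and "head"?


Word 1: "argue"
Word 2: "head"
Comparing from end:
  Pos -1: 'e' != 'd' (stop)
LCS = "" (length 0)


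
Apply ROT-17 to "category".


Word: "category"
Shift: 17
Each letter → (letter + shift) mod 26:
  'c' (2) + 17 = 19 → 't'
  'a' (0) + 17 = 17 → 'r'
  't' (19) + 17 = 10 → 'k'
  'e' (4) + 17 = 21 → 'v'
  'g' (6) + 17 = 23 → 'x'
  'o' (14) + 17 = 5 → 'f'
  'r' (17) + 17 = 8 → 'i'
  'y' (24) + 17 = 15 → 'p'
Result = "trkvxfip"


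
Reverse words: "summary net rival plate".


Original: "summary net rival plate"
Words (1..n): summary | net | rival | plate
Reversed (n..1): plate | rival | net | summary
Result = "plate rival net summary"


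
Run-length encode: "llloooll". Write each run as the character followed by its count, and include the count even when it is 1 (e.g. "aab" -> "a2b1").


String: "llloooll"
Scanning for consecutive runs:
  'l' x 3
  'o' x 3
  'l' x 2
RLE = "l3o3l2"


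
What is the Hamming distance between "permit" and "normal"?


Comparing character by character (same length = 6):
  Pos 0: 'p' vs 'n' !=
  Pos 1: 'e' vs 'o' !=
  Pos 2: 'r' vs 'r' =
  Pos 3: 'm' vs 'm' =
  Pos 4: 'i' vs 'a' !=
  Pos 5: 't' vs 'l' !=
Hamming distance = 4


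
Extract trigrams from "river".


Word: "river" (length 5)
Number of trigrams = 5 - 3 + 1 = 3
  Position 0: "riv"
  Position 1: "ive"
  Position 2: "ver"
Trigrams = "riv", "ive", "ver"


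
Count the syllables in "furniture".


Word: "furniture"
Syllable breakdown: fur / ni / ture
Counting: 3 parts
= 3 syllables


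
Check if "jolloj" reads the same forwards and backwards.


Word: "jolloj"
Reversed: "jolloj"
Forward == Backward? jolloj == jolloj
Palindrome = Yes


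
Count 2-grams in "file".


Word: "file" (length 4)
Number of 2-grams = length - 2 + 1 = 4 - 2 + 1
= 3


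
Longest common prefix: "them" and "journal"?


Word 1: "them"
Word 2: "journal"
Comparing from start:
  Pos 0: 't' != 'j' (stop)
LCP = "" (length 0)


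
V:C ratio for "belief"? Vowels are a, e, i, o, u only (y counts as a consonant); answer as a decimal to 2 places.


Word: "belief"
Vowels (a,e,i,o,u): 3
Consonants: 3
Ratio = 3/3
= 1.00


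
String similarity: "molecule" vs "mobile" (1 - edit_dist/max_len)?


Word 1: "molecule" (length 8)
Word 2: "mobile" (length 6)
One optimal edit sequence:
  1. keep 'm'
  2. keep 'o'
  3. delete 'l'  (+1)
  4. delete 'e'  (+1)
  5. substitute 'c' -> 'b'  (+1)
  6. substitute 'u' -> 'i'  (+1)
  7. keep 'l'
  8. keep 'e'
Edit distance = 4
Max length = max(8, 6) = 8
Similarity = 1 - 4/8
= 0.5000


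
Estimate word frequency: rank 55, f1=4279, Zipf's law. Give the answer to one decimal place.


Zipf's law: f(r) = f(1) / r
f(1) = 4279
f(55) = 4279 / 55
= 77.8 occurrences


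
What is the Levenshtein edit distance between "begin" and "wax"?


Word 1: "begin" (length 5)
Word 2: "wax" (length 3)
One optimal edit sequence (insert/delete/substitute each cost 1):
  1. delete 'b'  (+1)
  2. delete 'e'  (+1)
  3. substitute 'g' -> 'w'  (+1)
  4. substitute 'i' -> 'a'  (+1)
  5. substitute 'n' -> 'x'  (+1)
Total edit operations: 5
Edit distance = 5


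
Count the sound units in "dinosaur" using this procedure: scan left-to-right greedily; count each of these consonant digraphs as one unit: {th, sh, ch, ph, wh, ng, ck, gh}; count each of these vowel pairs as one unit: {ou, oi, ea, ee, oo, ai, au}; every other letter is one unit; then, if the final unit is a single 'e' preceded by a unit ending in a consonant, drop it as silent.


Word: "dinosaur" (8 letters)
Left-to-right scan:
  [1] 'd' (letter)
  [2] 'i' (letter)
  [3] 'n' (letter)
  [4] 'o' (letter)
  [5] 's' (letter)
  [6] 'au' (vowel-pair)
  [7] 'r' (letter)
Units from scan: 7
Sound units = 7 units


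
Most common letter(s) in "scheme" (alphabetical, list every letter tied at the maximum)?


Word: "scheme"
Letter counts:
  'c': 1
  'e': 2
  'h': 1
  'm': 1
  's': 1
Maximum count = 2
Most frequent = 'e' (2 times each)


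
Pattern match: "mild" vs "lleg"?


Pattern of "mild": [0, 1, 2, 3]
Pattern of "lleg": [0, 0, 1, 2]
Patterns do not match
Same pattern = No


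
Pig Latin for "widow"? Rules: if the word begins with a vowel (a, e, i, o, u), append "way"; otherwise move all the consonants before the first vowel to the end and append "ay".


Word: "widow"
Starts with consonant(s) → move to end, add 'ay'
Consonant cluster: "w"
Pig Latin = "idowway"


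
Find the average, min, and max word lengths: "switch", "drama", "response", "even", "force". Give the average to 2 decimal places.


Lengths: "switch"=6, "drama"=5, "response"=8, "even"=4, "force"=5
Sum = 28, Count = 5
Average = 28/5 = 5.60
= avg=5.60, min=4, max=8


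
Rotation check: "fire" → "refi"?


Word: "fire", Candidate: "refi"
Method: check if candidate is substring of word+word
"firefire" contains "refi"? Yes
Is rotation = Yes


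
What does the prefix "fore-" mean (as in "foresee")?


Prefix: fore-
Example: foresee = fore- + see
Meaning = before


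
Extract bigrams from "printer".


Word: "printer" (length 7)
Number of bigrams = 7 - 2 + 1 = 6
  Position 0: "pr"
  Position 1: "ri"
  Position 2: "in"
  Position 3: "nt"
  Position 4: "te"
  Position 5: "er"
Bigrams = "pr", "ri", "in", "nt", "te", "er"


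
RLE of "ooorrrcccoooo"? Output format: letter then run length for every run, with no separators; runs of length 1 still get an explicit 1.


String: "ooorrrcccoooo"
Scanning for consecutive runs:
  'o' x 3
  'r' x 3
  'c' x 3
  'o' x 4
RLE = "o3r3c3o4"


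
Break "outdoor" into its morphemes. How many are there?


Word: "outdoor"
Morphemes: out- + door
Each morpheme carries meaning
= 2 morphemes


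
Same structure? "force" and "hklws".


Pattern of "force": [0, 1, 2, 3, 4]
Pattern of "hklws": [0, 1, 2, 3, 4]
Patterns match
Same pattern = Yes


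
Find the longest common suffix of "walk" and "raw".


Word 1: "walk"
Word 2: "raw"
Comparing from end:
  Pos -1: 'k' != 'w' (stop)
LCS = "" (length 0)


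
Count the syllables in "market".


Word: "market"
Syllable breakdown: mar / ket
Counting: 2 parts
= 2 syllables


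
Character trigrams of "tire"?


Word: "tire" (length 4)
Number of trigrams = 4 - 3 + 1 = 2
  Position 0: "tir"
  Position 1: "ire"
Trigrams = "tir", "ire"


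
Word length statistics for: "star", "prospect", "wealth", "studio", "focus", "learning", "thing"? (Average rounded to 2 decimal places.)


Lengths: "star"=4, "prospect"=8, "wealth"=6, "studio"=6, "focus"=5, "learning"=8, "thing"=5
Sum = 42, Count = 7
Average = 42/7 = 6.00
= avg=6.00, min=4, max=8


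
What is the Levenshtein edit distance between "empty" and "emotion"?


Word 1: "empty" (length 5)
Word 2: "emotion" (length 7)
One optimal edit sequence (insert/delete/substitute each cost 1):
  1. keep 'e'
  2. keep 'm'
  3. substitute 'p' -> 'o'  (+1)
  4. keep 't'
  5. insert 'i'  (+1)
  6. insert 'o'  (+1)
  7. substitute 'y' -> 'n'  (+1)
Total edit operations: 4
Edit distance = 4


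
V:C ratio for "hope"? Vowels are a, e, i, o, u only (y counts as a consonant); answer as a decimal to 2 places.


Word: "hope"
Vowels (a,e,i,o,u): 2
Consonants: 2
Ratio = 2/2
= 1.00


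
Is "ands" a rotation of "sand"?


Word: "sand", Candidate: "ands"
Method: check if candidate is substring of word+word
"sandsand" contains "ands"? Yes
Is rotation = Yes


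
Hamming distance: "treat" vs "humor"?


Comparing character by character (same length = 5):
  Pos 0: 't' vs 'h' !=
  Pos 1: 'r' vs 'u' !=
  Pos 2: 'e' vs 'm' !=
  Pos 3: 'a' vs 'o' !=
  Pos 4: 't' vs 'r' !=
Hamming distance = 5


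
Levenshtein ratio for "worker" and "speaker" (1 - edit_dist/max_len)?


Word 1: "worker" (length 6)
Word 2: "speaker" (length 7)
One optimal edit sequence:
  1. insert 's'  (+1)
  2. substitute 'w' -> 'p'  (+1)
  3. substitute 'o' -> 'e'  (+1)
  4. substitute 'r' -> 'a'  (+1)
  5. keep 'k'
  6. keep 'e'
  7. keep 'r'
Edit distance = 4
Max length = max(6, 7) = 7
Similarity = 1 - 4/7
= 0.4286


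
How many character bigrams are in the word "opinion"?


Word: "opinion" (length 7)
Number of 2-grams = length - 2 + 1 = 7 - 2 + 1
= 6


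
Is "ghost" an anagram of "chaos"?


Word 1: "chaos" → sorted: achos
Word 2: "ghost" → sorted: ghost
Same letters? achos != ghost
Anagram = No


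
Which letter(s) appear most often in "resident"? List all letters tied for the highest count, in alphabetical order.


Word: "resident"
Letter counts:
  'd': 1
  'e': 2
  'i': 1
  'n': 1
  'r': 1
  's': 1
  't': 1
Maximum count = 2
Most frequent = 'e' (2 times each)


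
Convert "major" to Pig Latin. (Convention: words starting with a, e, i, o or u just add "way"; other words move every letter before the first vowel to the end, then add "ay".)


Word: "major"
Starts with consonant(s) → move to end, add 'ay'
Consonant cluster: "m"
Pig Latin = "ajormay"


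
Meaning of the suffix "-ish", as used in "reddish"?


Suffix: -ish
As in: reddish -> red + -ish, with a spelling change
Meaning = somewhat / having the qualities of


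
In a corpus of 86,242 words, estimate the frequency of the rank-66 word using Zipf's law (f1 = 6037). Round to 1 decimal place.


Zipf's law: f(r) = f(1) / r
f(1) = 6037
f(66) = 6037 / 66
= 91.5 occurrences


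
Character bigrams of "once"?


Word: "once" (length 4)
Number of bigrams = 4 - 2 + 1 = 3
  Position 0: "on"
  Position 1: "nc"
  Position 2: "ce"
Bigrams = "on", "nc", "ce"


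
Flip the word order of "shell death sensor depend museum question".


Original: "shell death sensor depend museum question"
Words (1..n): shell | death | sensor | depend | museum | question
Reversed (n..1): question | museum | depend | sensor | death | shell
Result = "question museum depend sensor death shell"


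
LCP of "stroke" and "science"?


Word 1: "stroke"
Word 2: "science"
Comparing from start:
  Pos 0: 's' == 's'
  Pos 1: 't' != 'c' (stop)
LCP = "s" (length 1)


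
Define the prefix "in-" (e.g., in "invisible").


Prefix: in-
As in: invisible -> in- + visible
Meaning = not / into


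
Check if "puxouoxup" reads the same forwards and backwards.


Word: "puxouoxup"
Reversed: "puxouoxup"
Forward == Backward? puxouoxup == puxouoxup
Palindrome = Yes


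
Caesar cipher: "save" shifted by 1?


Word: "save"
Shift: 1
Each letter → (letter + shift) mod 26:
  's' (18) + 1 = 19 → 't'
  'a' (0) + 1 = 1 → 'b'
  'v' (21) + 1 = 22 → 'w'
  'e' (4) + 1 = 5 → 'f'
Result = "tbwf"


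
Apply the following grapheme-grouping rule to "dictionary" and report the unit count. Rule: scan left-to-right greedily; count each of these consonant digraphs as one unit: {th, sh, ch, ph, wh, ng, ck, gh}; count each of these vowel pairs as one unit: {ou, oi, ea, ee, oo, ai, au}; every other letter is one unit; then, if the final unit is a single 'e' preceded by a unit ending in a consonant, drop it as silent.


Word: "dictionary" (10 letters)
Left-to-right scan:
  (1) 'd' (letter)
  (2) 'i' (letter)
  (3) 'c' (letter)
  (4) 't' (letter)
  (5) 'i' (letter)
  (6) 'o' (letter)
  (7) 'n' (letter)
  (8) 'a' (letter)
  (9) 'r' (letter)
  (10) 'y' (letter)
Units from scan: 10
Sound units = 10 units


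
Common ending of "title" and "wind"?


Word 1: "title"
Word 2: "wind"
Comparing from end:
  Pos -1: 'e' != 'd' (stop)
LCS = "" (length 0)


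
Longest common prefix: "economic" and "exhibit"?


Word 1: "economic"
Word 2: "exhibit"
Comparing from start:
  Pos 0: 'e' == 'e'
  Pos 1: 'c' != 'x' (stop)
LCP = "e" (length 1)


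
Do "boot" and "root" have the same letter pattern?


Pattern of "boot": [0, 1, 1, 2]
Pattern of "root": [0, 1, 1, 2]
Patterns match
Same pattern = Yes


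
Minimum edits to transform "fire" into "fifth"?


Word 1: "fire" (length 4)
Word 2: "fifth" (length 5)
One optimal edit sequence (insert/delete/substitute each cost 1):
  1. keep 'f'
  2. keep 'i'
  3. insert 'f'  (+1)
  4. substitute 'r' -> 't'  (+1)
  5. substitute 'e' -> 'h'  (+1)
Total edit operations: 3
Edit distance = 3


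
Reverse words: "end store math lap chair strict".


Original: "end store math lap chair strict"
Words (1..n): end | store | math | lap | chair | strict
Reversed (n..1): strict | chair | lap | math | store | end
Result = "strict chair lap math store end"


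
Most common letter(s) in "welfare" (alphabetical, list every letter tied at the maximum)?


Word: "welfare"
Letter counts:
  'a': 1
  'e': 2
  'f': 1
  'l': 1
  'r': 1
  'w': 1
Maximum count = 2
Most frequent = 'e' (2 times each)


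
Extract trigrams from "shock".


Word: "shock" (length 5)
Number of trigrams = 5 - 3 + 1 = 3
  Position 0: "sho"
  Position 1: "hoc"
  Position 2: "ock"
Trigrams = "sho", "hoc", "ock"


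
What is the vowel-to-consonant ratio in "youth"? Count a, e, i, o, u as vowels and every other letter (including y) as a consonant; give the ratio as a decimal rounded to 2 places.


Word: "youth"
Vowels (a,e,i,o,u): 2
Consonants: 3
Ratio = 2/3
= 0.67


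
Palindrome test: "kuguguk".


Word: "kuguguk"
Reversed: "kuguguk"
Forward == Backward? kuguguk == kuguguk
Palindrome = Yes


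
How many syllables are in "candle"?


Word: "candle"
Syllable breakdown: can · dle
Counting: 2 parts
= 2 syllables


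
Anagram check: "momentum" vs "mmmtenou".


Word 1: "momentum" → sorted: emmmnotu
Word 2: "mmmtenou" → sorted: emmmnotu
Same letters? emmmnotu == emmmnotu
Anagram = Yes


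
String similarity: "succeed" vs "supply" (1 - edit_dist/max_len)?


Word 1: "succeed" (length 7)
Word 2: "supply" (length 6)
One optimal edit sequence:
  1. keep 's'
  2. keep 'u'
  3. delete 'c'  (+1)
  4. substitute 'c' -> 'p'  (+1)
  5. substitute 'e' -> 'p'  (+1)
  6. substitute 'e' -> 'l'  (+1)
  7. substitute 'd' -> 'y'  (+1)
Edit distance = 5
Max length = max(7, 6) = 7
Similarity = 1 - 5/7
= 0.2857


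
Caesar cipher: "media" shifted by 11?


Word: "media"
Shift: 11
Each letter → (letter + shift) mod 26:
  'm' (12) + 11 = 23 → 'x'
  'e' (4) + 11 = 15 → 'p'
  'd' (3) + 11 = 14 → 'o'
  'i' (8) + 11 = 19 → 't'
  'a' (0) + 11 = 11 → 'l'
Result = "xpotl"


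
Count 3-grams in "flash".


Word: "flash" (length 5)
Number of 3-grams = length - 3 + 1 = 5 - 3 + 1
= 3


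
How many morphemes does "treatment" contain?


Word: "treatment"
Morphemes: treat + -ment
Each morpheme carries meaning
= 2 morphemes


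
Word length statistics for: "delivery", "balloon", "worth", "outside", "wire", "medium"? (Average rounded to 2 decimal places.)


Lengths: "delivery"=8, "balloon"=7, "worth"=5, "outside"=7, "wire"=4, "medium"=6
Sum = 37, Count = 6
Average = 37/6 = 6.17
= avg=6.17, min=4, max=8


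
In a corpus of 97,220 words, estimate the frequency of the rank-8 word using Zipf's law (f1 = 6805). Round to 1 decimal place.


Zipf's law: f(r) = f(1) / r
f(1) = 6805
f(8) = 6805 / 8
= 850.6 occurrences


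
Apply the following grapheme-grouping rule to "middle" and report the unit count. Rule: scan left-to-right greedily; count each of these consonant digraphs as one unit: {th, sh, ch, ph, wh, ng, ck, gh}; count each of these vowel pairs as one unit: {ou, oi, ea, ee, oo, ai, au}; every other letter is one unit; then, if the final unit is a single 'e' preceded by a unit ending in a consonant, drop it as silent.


Word: "middle" (6 letters)
Left-to-right scan:
  [1] 'm' (letter)
  [2] 'i' (letter)
  [3] 'd' (letter)
  [4] 'd' (letter)
  [5] 'l' (letter)
  [6] 'e' (letter)
Units from scan: 6
Final unit is 'e' after a consonant -> drop as silent (-1)
Sound units = 5 units


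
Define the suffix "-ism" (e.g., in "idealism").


Suffix: -ism
As in: idealism -> ideal + -ism
Meaning = belief / practice


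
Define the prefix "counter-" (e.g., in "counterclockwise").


Prefix: counter-
Example: counterclockwise (counter- + clockwise)
Meaning = against / opposite


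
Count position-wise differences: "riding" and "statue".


Comparing character by character (same length = 6):
  Pos 0: 'r' vs 's' !=
  Pos 1: 'i' vs 't' !=
  Pos 2: 'd' vs 'a' !=
  Pos 3: 'i' vs 't' !=
  Pos 4: 'n' vs 'u' !=
  Pos 5: 'g' vs 'e' !=
Hamming distance = 6


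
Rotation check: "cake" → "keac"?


Word: "cake", Candidate: "keac"
Method: check if candidate is substring of word+word
"cakecake" contains "keac"? No
Is rotation = No


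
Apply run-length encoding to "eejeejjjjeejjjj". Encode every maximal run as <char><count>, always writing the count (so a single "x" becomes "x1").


String: "eejeejjjjeejjjj"
Scanning for consecutive runs:
  'e' x 2
  'j' x 1
  'e' x 2
  'j' x 4
  'e' x 2
  'j' x 4
RLE = "e2j1e2j4e2j4"


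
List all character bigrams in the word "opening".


Word: "opening" (length 7)
Number of bigrams = 7 - 2 + 1 = 6
  Position 0: "op"
  Position 1: "pe"
  Position 2: "en"
  Position 3: "ni"
  Position 4: "in"
  Position 5: "ng"
Bigrams = "op", "pe", "en", "ni", "in", "ng"


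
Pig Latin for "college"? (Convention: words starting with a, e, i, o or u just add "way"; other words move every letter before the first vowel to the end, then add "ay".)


Word: "college"
Starts with consonant(s) → move to end, add 'ay'
Consonant cluster: "c"
Pig Latin = "ollegecay"


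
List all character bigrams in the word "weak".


Word: "weak" (length 4)
Number of bigrams = 4 - 2 + 1 = 3
  Position 0: "we"
  Position 1: "ea"
  Position 2: "ak"
Bigrams = "we", "ea", "ak"


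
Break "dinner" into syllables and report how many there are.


Word: "dinner"
Syllable breakdown: din-ner
Counting: 2 parts
= 2 syllables


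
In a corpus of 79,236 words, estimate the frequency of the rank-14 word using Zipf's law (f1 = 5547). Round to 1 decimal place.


Zipf's law: f(r) = f(1) / r
f(1) = 5547
f(14) = 5547 / 14
= 396.2 occurrences


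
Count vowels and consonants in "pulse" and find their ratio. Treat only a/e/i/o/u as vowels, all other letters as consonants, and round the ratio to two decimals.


Word: "pulse"
Vowels (a,e,i,o,u): 2
Consonants: 3
Ratio = 2/3
= 0.67


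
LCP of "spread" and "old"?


Word 1: "spread"
Word 2: "old"
Comparing from start:
  Pos 0: 's' != 'o' (stop)
LCP = "" (length 0)


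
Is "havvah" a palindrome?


Word: "havvah"
Reversed: "havvah"
Forward == Backward? havvah == havvah
Palindrome = Yes


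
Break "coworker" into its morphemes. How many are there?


Word: "coworker"
Morphemes: co- | work | -er
Each morpheme carries meaning
= 3 morphemes


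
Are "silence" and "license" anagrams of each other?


Word 1: "silence" → sorted: ceeilns
Word 2: "license" → sorted: ceeilns
Same letters? ceeilns == ceeilns
Anagram = Yes


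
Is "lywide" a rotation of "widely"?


Word: "widely", Candidate: "lywide"
Method: check if candidate is substring of word+word
"widelywidely" contains "lywide"? Yes
Is rotation = Yes


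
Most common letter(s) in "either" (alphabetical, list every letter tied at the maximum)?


Word: "either"
Letter counts:
  'e': 2
  'h': 1
  'i': 1
  'r': 1
  't': 1
Maximum count = 2
Most frequent = 'e' (2 times each)


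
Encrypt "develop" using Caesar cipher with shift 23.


Word: "develop"
Shift: 23
Each letter → (letter + shift) mod 26:
  'd' (3) + 23 = 0 → 'a'
  'e' (4) + 23 = 1 → 'b'
  'v' (21) + 23 = 18 → 's'
  'e' (4) + 23 = 1 → 'b'
  'l' (11) + 23 = 8 → 'i'
  'o' (14) + 23 = 11 → 'l'
  'p' (15) + 23 = 12 → 'm'
Result = "absbilm"


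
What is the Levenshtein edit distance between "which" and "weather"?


Word 1: "which" (length 5)
Word 2: "weather" (length 7)
One optimal edit sequence (insert/delete/substitute each cost 1):
  1. keep 'w'
  2. substitute 'h' -> 'e'  (+1)
  3. substitute 'i' -> 'a'  (+1)
  4. substitute 'c' -> 't'  (+1)
  5. keep 'h'
  6. insert 'e'  (+1)
  7. insert 'r'  (+1)
Total edit operations: 5
Edit distance = 5


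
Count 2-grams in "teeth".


Word: "teeth" (length 5)
Number of 2-grams = length - 2 + 1 = 5 - 2 + 1
= 4


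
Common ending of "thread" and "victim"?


Word 1: "thread"
Word 2: "victim"
Comparing from end:
  Pos -1: 'd' != 'm' (stop)
LCS = "" (length 0)


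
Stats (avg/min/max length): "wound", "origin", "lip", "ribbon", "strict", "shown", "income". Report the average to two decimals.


Lengths: "wound"=5, "origin"=6, "lip"=3, "ribbon"=6, "strict"=6, "shown"=5, "income"=6
Sum = 37, Count = 7
Average = 37/7 = 5.29
= avg=5.29, min=3, max=6


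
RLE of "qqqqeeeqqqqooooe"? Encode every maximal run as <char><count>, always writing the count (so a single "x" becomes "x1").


String: "qqqqeeeqqqqooooe"
Scanning for consecutive runs:
  'q' x 4
  'e' x 3
  'q' x 4
  'o' x 4
  'e' x 1
RLE = "q4e3q4o4e1"


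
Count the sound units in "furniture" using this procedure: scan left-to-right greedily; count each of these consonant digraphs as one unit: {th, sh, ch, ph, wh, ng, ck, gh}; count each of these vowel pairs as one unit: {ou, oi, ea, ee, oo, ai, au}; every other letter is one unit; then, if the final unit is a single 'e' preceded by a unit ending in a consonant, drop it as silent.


Word: "furniture" (9 letters)
Left-to-right scan:
  (1) 'f' (letter)
  (2) 'u' (letter)
  (3) 'r' (letter)
  (4) 'n' (letter)
  (5) 'i' (letter)
  (6) 't' (letter)
  (7) 'u' (letter)
  (8) 'r' (letter)
  (9) 'e' (letter)
Units from scan: 9
Final unit is 'e' after a consonant -> drop as silent (-1)
Sound units = 8 units


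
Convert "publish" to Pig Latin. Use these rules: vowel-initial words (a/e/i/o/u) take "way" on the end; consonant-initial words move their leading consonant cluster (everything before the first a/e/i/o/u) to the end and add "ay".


Word: "publish"
Starts with consonant(s) → move to end, add 'ay'
Consonant cluster: "p"
Pig Latin = "ublishpay"


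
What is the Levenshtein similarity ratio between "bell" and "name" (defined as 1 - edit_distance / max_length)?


Word 1: "bell" (length 4)
Word 2: "name" (length 4)
One optimal edit sequence:
  1. substitute 'b' -> 'n'  (+1)
  2. substitute 'e' -> 'a'  (+1)
  3. substitute 'l' -> 'm'  (+1)
  4. substitute 'l' -> 'e'  (+1)
Edit distance = 4
Max length = max(4, 4) = 4
Similarity = 1 - 4/4
= 0.0000


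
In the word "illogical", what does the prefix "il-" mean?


Prefix: il-
Example: illogical = il- + logical
Meaning = not


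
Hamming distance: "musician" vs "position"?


Comparing character by character (same length = 8):
  Pos 0: 'm' vs 'p' !=
  Pos 1: 'u' vs 'o' !=
  Pos 2: 's' vs 's' =
  Pos 3: 'i' vs 'i' =
  Pos 4: 'c' vs 't' !=
  Pos 5: 'i' vs 'i' =
  Pos 6: 'a' vs 'o' !=
  Pos 7: 'n' vs 'n' =
Hamming distance = 4


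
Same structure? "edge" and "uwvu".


Pattern of "edge": [0, 1, 2, 0]
Pattern of "uwvu": [0, 1, 2, 0]
Patterns match
Same pattern = Yes


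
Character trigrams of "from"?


Word: "from" (length 4)
Number of trigrams = 4 - 3 + 1 = 2
  Position 0: "fro"
  Position 1: "rom"
Trigrams = "fro", "rom"


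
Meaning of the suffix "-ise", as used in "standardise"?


Suffix: -ise
As in: standardise -> standard + -ise
Meaning = to make


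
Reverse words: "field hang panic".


Original: "field hang panic"
Words (1..n): field | hang | panic
Reversed (n..1): panic | hang | field
Result = "panic hang field"


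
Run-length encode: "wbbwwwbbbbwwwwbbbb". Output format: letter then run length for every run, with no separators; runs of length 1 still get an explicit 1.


String: "wbbwwwbbbbwwwwbbbb"
Scanning for consecutive runs:
  'w' x 1
  'b' x 2
  'w' x 3
  'b' x 4
  'w' x 4
  'b' x 4
RLE = "w1b2w3b4w4b4"


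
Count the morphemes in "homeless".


Word: "homeless"
Morphemes: home + -less
Each morpheme carries meaning
= 2 morphemes


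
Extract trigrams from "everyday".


Word: "everyday" (length 8)
Number of trigrams = 8 - 3 + 1 = 6
  Position 0: "eve"
  Position 1: "ver"
  Position 2: "ery"
  Position 3: "ryd"
  Position 4: "yda"
  Position 5: "day"
Trigrams = "eve", "ver", "ery", "ryd", "yda", "day"


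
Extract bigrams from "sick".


Word: "sick" (length 4)
Number of bigrams = 4 - 2 + 1 = 3
  Position 0: "si"
  Position 1: "ic"
  Position 2: "ck"
Bigrams = "si", "ic", "ck"


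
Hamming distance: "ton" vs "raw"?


Comparing character by character (same length = 3):
  Pos 0: 't' vs 'r' !=
  Pos 1: 'o' vs 'a' !=
  Pos 2: 'n' vs 'w' !=
Hamming distance = 3


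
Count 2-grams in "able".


Word: "able" (length 4)
Number of 2-grams = length - 2 + 1 = 4 - 2 + 1
= 3


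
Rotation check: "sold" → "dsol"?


Word: "sold", Candidate: "dsol"
Method: check if candidate is substring of word+word
"soldsold" contains "dsol"? Yes
Is rotation = Yes


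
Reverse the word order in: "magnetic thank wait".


Original: "magnetic thank wait"
Words (1..n): magnetic | thank | wait
Reversed (n..1): wait | thank | magnetic
Result = "wait thank magnetic"


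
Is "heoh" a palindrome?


Word: "heoh"
Reversed: "hoeh"
Forward == Backward? heoh != hoeh
Palindrome = No


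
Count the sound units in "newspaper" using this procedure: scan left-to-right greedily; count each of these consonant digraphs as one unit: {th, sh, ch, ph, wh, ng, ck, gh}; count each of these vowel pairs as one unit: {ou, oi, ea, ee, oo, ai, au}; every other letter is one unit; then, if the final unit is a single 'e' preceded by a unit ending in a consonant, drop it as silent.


Word: "newspaper" (9 letters)
Left-to-right scan:
  [1] 'n' (letter)
  [2] 'e' (letter)
  [3] 'w' (letter)
  [4] 's' (letter)
  [5] 'p' (letter)
  [6] 'a' (letter)
  [7] 'p' (letter)
  [8] 'e' (letter)
  [9] 'r' (letter)
Units from scan: 9
Sound units = 9 units


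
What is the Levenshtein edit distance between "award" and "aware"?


Word 1: "award" (length 5)
Word 2: "aware" (length 5)
One optimal edit sequence (insert/delete/substitute each cost 1):
  1. keep 'a'
  2. keep 'w'
  3. keep 'a'
  4. keep 'r'
  5. substitute 'd' -> 'e'  (+1)
Total edit operations: 1
Edit distance = 1


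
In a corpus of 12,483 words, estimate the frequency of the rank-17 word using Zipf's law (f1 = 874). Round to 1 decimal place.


Zipf's law: f(r) = f(1) / r
f(1) = 874
f(17) = 874 / 17
= 51.4 occurrences


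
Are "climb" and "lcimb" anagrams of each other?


Word 1: "climb" → sorted: bcilm
Word 2: "lcimb" → sorted: bcilm
Same letters? bcilm == bcilm
Anagram = Yes


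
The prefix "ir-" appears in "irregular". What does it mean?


Prefix: ir-
Example: irregular (ir- + regular)
Meaning = not


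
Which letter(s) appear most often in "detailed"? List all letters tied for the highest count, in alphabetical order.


Word: "detailed"
Letter counts:
  'a': 1
  'd': 2
  'e': 2
  'i': 1
  'l': 1
  't': 1
Maximum count = 2
Most frequent = 'd', 'e' (2 times each)


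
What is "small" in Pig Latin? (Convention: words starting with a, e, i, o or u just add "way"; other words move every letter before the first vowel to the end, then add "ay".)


Word: "small"
Starts with consonant(s) → move to end, add 'ay'
Consonant cluster: "sm"
Pig Latin = "allsmay"


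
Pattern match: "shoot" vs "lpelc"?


Pattern of "shoot": [0, 1, 2, 2, 3]
Pattern of "lpelc": [0, 1, 2, 0, 3]
Patterns do not match
Same pattern = No


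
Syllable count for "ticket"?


Word: "ticket"
Syllable breakdown: tick · et
Counting: 2 parts
= 2 syllables


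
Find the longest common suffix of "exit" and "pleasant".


Word 1: "exit"
Word 2: "pleasant"
Comparing from end:
  Pos -1: 't' == 't'
  Pos -2: 'i' != 'n' (stop)
LCS = "t" (length 1)


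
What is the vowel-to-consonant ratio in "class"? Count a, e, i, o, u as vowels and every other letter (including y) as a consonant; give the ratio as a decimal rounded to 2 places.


Word: "class"
Vowels (a,e,i,o,u): 1
Consonants: 4
Ratio = 1/4
= 0.25


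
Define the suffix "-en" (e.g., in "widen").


Suffix: -en
As in: widen -> wide + -en, with a spelling change
Meaning = to make / become


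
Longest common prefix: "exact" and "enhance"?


Word 1: "exact"
Word 2: "enhance"
Comparing from start:
  Pos 0: 'e' == 'e'
  Pos 1: 'x' != 'n' (stop)
LCP = "e" (length 1)


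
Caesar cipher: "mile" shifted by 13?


Word: "mile"
Shift: 13
Each letter → (letter + shift) mod 26:
  'm' (12) + 13 = 25 → 'z'
  'i' (8) + 13 = 21 → 'v'
  'l' (11) + 13 = 24 → 'y'
  'e' (4) + 13 = 17 → 'r'
Result = "zvyr"


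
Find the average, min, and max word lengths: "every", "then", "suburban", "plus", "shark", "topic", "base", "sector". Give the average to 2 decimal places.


Lengths: "every"=5, "then"=4, "suburban"=8, "plus"=4, "shark"=5, "topic"=5, "base"=4, "sector"=6
Sum = 41, Count = 8
Average = 41/8 = 5.13
= avg=5.13, min=4, max=8


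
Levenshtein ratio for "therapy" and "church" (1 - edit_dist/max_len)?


Word 1: "therapy" (length 7)
Word 2: "church" (length 6)
One optimal edit sequence:
  1. substitute 't' -> 'c'  (+1)
  2. keep 'h'
  3. substitute 'e' -> 'u'  (+1)
  4. keep 'r'
  5. delete 'a'  (+1)
  6. substitute 'p' -> 'c'  (+1)
  7. substitute 'y' -> 'h'  (+1)
Edit distance = 5
Max length = max(7, 6) = 7
Similarity = 1 - 5/7
= 0.2857


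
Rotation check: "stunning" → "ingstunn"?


Word: "stunning", Candidate: "ingstunn"
Method: check if candidate is substring of word+word
"stunningstunning" contains "ingstunn"? Yes
Is rotation = Yes


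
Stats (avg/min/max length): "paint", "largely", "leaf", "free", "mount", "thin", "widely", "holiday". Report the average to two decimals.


Lengths: "paint"=5, "largely"=7, "leaf"=4, "free"=4, "mount"=5, "thin"=4, "widely"=6, "holiday"=7
Sum = 42, Count = 8
Average = 42/8 = 5.25
= avg=5.25, min=4, max=7


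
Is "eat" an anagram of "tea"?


Word 1: "tea" → sorted: aet
Word 2: "eat" → sorted: aet
Same letters? aet == aet
Anagram = Yes


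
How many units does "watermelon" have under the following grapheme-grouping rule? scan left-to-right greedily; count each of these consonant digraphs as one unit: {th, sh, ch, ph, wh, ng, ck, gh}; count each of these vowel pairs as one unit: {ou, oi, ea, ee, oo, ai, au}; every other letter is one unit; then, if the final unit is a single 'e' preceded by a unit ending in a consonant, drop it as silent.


Word: "watermelon" (10 letters)
Left-to-right scan:
  1. 'w' (letter)
  2. 'a' (letter)
  3. 't' (letter)
  4. 'e' (letter)
  5. 'r' (letter)
  6. 'm' (letter)
  7. 'e' (letter)
  8. 'l' (letter)
  9. 'o' (letter)
  10. 'n' (letter)
Units from scan: 10
Sound units = 10 units


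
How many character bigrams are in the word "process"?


Word: "process" (length 7)
Number of 2-grams = length - 2 + 1 = 7 - 2 + 1
= 6


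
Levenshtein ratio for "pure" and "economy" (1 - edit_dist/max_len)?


Word 1: "pure" (length 4)
Word 2: "economy" (length 7)
One optimal edit sequence:
  1. insert 'e'  (+1)
  2. insert 'c'  (+1)
  3. insert 'o'  (+1)
  4. substitute 'p' -> 'n'  (+1)
  5. substitute 'u' -> 'o'  (+1)
  6. substitute 'r' -> 'm'  (+1)
  7. substitute 'e' -> 'y'  (+1)
Edit distance = 7
Max length = max(4, 7) = 7
Similarity = 1 - 7/7
= 0.0000


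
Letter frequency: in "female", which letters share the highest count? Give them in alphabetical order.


Word: "female"
Letter counts:
  'a': 1
  'e': 2
  'f': 1
  'l': 1
  'm': 1
Maximum count = 2
Most frequent = 'e' (2 times each)


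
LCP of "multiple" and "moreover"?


Word 1: "multiple"
Word 2: "moreover"
Comparing from start:
  Pos 0: 'm' == 'm'
  Pos 1: 'u' != 'o' (stop)
LCP = "m" (length 1)


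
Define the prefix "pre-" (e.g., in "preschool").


Prefix: pre-
Example: preschool (pre- + school)
Meaning = before


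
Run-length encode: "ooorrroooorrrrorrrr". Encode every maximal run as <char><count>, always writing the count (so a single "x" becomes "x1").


String: "ooorrroooorrrrorrrr"
Scanning for consecutive runs:
  'o' x 3
  'r' x 3
  'o' x 4
  'r' x 4
  'o' x 1
  'r' x 4
RLE = "o3r3o4r4o1r4"


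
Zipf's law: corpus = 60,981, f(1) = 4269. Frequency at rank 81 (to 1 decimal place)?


Zipf's law: f(r) = f(1) / r
f(1) = 4269
f(81) = 4269 / 81
= 52.7 occurrences


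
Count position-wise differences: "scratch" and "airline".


Comparing character by character (same length = 7):
  Pos 0: 's' vs 'a' !=
  Pos 1: 'c' vs 'i' !=
  Pos 2: 'r' vs 'r' =
  Pos 3: 'a' vs 'l' !=
  Pos 4: 't' vs 'i' !=
  Pos 5: 'c' vs 'n' !=
  Pos 6: 'h' vs 'e' !=
Hamming distance = 6


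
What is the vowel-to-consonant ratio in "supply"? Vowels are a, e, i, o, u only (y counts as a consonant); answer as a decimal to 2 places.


Word: "supply"
Vowels (a,e,i,o,u): 1
Consonants: 5
Ratio = 1/5
= 0.20


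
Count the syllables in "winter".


Word: "winter"
Syllable breakdown: win | ter
Counting: 2 parts
= 2 syllables


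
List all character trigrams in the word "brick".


Word: "brick" (length 5)
Number of trigrams = 5 - 3 + 1 = 3
  Position 0: "bri"
  Position 1: "ric"
  Position 2: "ick"
Trigrams = "bri", "ric", "ick"


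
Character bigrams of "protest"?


Word: "protest" (length 7)
Number of bigrams = 7 - 2 + 1 = 6
  Position 0: "pr"
  Position 1: "ro"
  Position 2: "ot"
  Position 3: "te"
  Position 4: "es"
  Position 5: "st"
Bigrams = "pr", "ro", "ot", "te", "es", "st"


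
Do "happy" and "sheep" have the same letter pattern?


Pattern of "happy": [0, 1, 2, 2, 3]
Pattern of "sheep": [0, 1, 2, 2, 3]
Patterns match
Same pattern = Yes


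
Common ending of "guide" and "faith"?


Word 1: "guide"
Word 2: "faith"
Comparing from end:
  Pos -1: 'e' != 'h' (stop)
LCS = "" (length 0)


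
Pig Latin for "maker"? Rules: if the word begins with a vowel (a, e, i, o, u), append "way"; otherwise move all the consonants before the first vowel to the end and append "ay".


Word: "maker"
Starts with consonant(s) → move to end, add 'ay'
Consonant cluster: "m"
Pig Latin = "akermay"


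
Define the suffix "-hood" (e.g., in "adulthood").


Suffix: -hood
As in: adulthood -> adult + -hood
Meaning = state / condition


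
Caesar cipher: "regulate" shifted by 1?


Word: "regulate"
Shift: 1
Each letter → (letter + shift) mod 26:
  'r' (17) + 1 = 18 → 's'
  'e' (4) + 1 = 5 → 'f'
  'g' (6) + 1 = 7 → 'h'
  'u' (20) + 1 = 21 → 'v'
  'l' (11) + 1 = 12 → 'm'
  'a' (0) + 1 = 1 → 'b'
  't' (19) + 1 = 20 → 'u'
  'e' (4) + 1 = 5 → 'f'
Result = "sfhvmbuf"
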